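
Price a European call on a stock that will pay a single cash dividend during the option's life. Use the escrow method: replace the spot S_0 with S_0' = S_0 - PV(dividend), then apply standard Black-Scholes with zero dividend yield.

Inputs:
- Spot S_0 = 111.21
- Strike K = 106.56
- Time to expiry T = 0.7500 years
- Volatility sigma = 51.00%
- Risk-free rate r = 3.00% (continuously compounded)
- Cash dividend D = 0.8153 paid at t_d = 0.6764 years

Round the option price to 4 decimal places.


Answer: Price = 22.0237

Derivation:
PV(D) = D * exp(-r * t_d) = 0.8153 * 0.97991250 = 0.79892266
S_0' = S_0 - PV(D) = 111.2100 - 0.79892266 = 110.41107734
d1 = (ln(S_0'/K) + (r + sigma^2/2)*T) / (sigma*sqrt(T)) = 0.35216048
d2 = d1 - sigma*sqrt(T) = -0.08951248
exp(-rT) = 0.97775124
N(d1) = 0.63764104; N(d2) = 0.46433732
C = S_0' * N(d1) - K * exp(-rT) * N(d2) = 110.41107734 * 0.63764104 - 106.5600 * 0.97775124 * 0.46433732 = 22.0237


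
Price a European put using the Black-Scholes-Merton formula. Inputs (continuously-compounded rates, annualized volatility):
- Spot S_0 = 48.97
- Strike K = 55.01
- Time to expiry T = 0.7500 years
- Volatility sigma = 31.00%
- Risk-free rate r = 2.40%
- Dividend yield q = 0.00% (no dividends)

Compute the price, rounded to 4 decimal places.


Answer: Price = 8.3906

Derivation:
d1 = (ln(S/K) + (r - q + 0.5*sigma^2) * T) / (sigma * sqrt(T)) = -0.23194440
d2 = d1 - sigma * sqrt(T) = -0.50041228
exp(-rT) = 0.98216103; exp(-qT) = 1.00000000
P = K * exp(-rT) * N(-d2) - S_0 * exp(-qT) * N(-d1)
N(-d1) = 0.59170940; N(-d2) = 0.69160760
P = 55.0100 * 0.98216103 * 0.69160760 - 48.9700 * 1.00000000 * 0.59170940 = 8.3906


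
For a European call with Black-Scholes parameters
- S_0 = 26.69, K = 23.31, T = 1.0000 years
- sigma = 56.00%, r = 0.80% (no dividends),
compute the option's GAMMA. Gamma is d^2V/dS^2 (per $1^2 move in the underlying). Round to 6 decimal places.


d1 = 0.5360830542; d2 = -0.0239169458
phi(d1) = 0.3455454646; exp(-qT) = 1.0000000000; exp(-rT) = 0.9920319148
Gamma = exp(-qT) * phi(d1) / (S * sigma * sqrt(T)) = 1.0000000000 * 0.3455454646 / (26.6900 * 0.5600 * 1.0000000000) = 0.023119

Answer: Gamma = 0.023119


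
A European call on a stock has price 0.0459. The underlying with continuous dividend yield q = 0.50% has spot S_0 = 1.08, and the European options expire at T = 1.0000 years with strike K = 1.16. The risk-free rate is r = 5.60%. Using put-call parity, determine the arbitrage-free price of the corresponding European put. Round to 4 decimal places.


Put-call parity: C - P = S_0 * exp(-qT) - K * exp(-rT).
S_0 * exp(-qT) = 1.0800 * 0.99501248 = 1.07461348
K * exp(-rT) = 1.1600 * 0.94553914 = 1.09682540
P = C - S*exp(-qT) + K*exp(-rT)
P = 0.0459 - 1.07461348 + 1.09682540 = 0.0681

Answer: Put price = 0.0681


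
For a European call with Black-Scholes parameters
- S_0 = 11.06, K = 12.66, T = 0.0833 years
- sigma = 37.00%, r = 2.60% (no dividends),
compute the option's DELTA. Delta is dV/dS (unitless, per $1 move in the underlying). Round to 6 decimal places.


d1 = -1.1915591308; d2 = -1.2983475665
phi(d1) = 0.1961559811; exp(-qT) = 1.0000000000; exp(-rT) = 0.9978365437
N(d1) = 0.1167170791
Delta = exp(-qT) * N(d1) = 1.0000000000 * 0.1167170791 = 0.116717

Answer: Delta = 0.116717


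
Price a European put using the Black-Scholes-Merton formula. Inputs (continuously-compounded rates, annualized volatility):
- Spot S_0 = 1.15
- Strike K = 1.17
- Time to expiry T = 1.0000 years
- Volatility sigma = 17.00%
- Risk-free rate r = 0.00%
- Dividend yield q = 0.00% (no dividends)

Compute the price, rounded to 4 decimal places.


Answer: Price = 0.0890

Derivation:
d1 = (ln(S/K) + (r - q + 0.5*sigma^2) * T) / (sigma * sqrt(T)) = -0.01642239
d2 = d1 - sigma * sqrt(T) = -0.18642239
exp(-rT) = 1.00000000; exp(-qT) = 1.00000000
P = K * exp(-rT) * N(-d2) - S_0 * exp(-qT) * N(-d1)
N(-d1) = 0.50655129; N(-d2) = 0.57394323
P = 1.1700 * 1.00000000 * 0.57394323 - 1.1500 * 1.00000000 * 0.50655129 = 0.0890


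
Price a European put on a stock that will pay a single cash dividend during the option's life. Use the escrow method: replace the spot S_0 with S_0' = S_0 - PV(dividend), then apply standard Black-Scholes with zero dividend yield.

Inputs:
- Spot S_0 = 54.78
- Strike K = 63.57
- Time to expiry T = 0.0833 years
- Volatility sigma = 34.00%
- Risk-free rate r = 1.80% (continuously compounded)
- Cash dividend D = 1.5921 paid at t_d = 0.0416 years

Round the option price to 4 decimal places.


Answer: Price = 10.3667

Derivation:
PV(D) = D * exp(-r * t_d) = 1.5921 * 0.99925148 = 1.59090828
S_0' = S_0 - PV(D) = 54.7800 - 1.59090828 = 53.18909172
d1 = (ln(S_0'/K) + (r + sigma^2/2)*T) / (sigma*sqrt(T)) = -1.75251543
d2 = d1 - sigma*sqrt(T) = -1.85064535
exp(-rT) = 0.99850172
N(-d1) = 0.96015739; N(-d2) = 0.96788970
P = K * exp(-rT) * N(-d2) - S_0' * N(-d1) = 63.5700 * 0.99850172 * 0.96788970 - 53.18909172 * 0.96015739 = 10.3667


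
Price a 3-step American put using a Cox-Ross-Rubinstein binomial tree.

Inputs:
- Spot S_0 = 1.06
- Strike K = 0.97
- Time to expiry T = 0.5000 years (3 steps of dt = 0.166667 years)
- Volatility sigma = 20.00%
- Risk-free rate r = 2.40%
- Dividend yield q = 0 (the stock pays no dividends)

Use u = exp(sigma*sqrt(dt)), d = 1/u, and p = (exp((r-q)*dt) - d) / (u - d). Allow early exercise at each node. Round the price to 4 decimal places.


dt = T/N = 0.166667
u = exp(sigma*sqrt(dt)) = 1.085076; d = 1/u = 0.921595
p = (exp((r-q)*dt) - d) / (u - d) = 0.504116
Discount per step: exp(-r*dt) = 0.996008
Stock lattice S(k, i) with i counting down-moves:
  k=0: S(0,0) = 1.0600
  k=1: S(1,0) = 1.1502; S(1,1) = 0.9769
  k=2: S(2,0) = 1.2480; S(2,1) = 1.0600; S(2,2) = 0.9003
  k=3: S(3,0) = 1.3542; S(3,1) = 1.1502; S(3,2) = 0.9769; S(3,3) = 0.8297
Terminal payoffs V(N, i) = max(K - S_T, 0):
  V(3,0) = 0.000000; V(3,1) = 0.000000; V(3,2) = 0.000000; V(3,3) = 0.140291
Backward induction: V(k, i) = exp(-r*dt) * [p * V(k+1, i) + (1-p) * V(k+1, i+1)]; then take max(V_cont, immediate exercise) for American.
  V(2,0) = exp(-r*dt) * [p*0.000000 + (1-p)*0.000000] = 0.000000; exercise = 0.000000; V(2,0) = max -> 0.000000
  V(2,1) = exp(-r*dt) * [p*0.000000 + (1-p)*0.000000] = 0.000000; exercise = 0.000000; V(2,1) = max -> 0.000000
  V(2,2) = exp(-r*dt) * [p*0.000000 + (1-p)*0.140291] = 0.069290; exercise = 0.069703; V(2,2) = max -> 0.069703
  V(1,0) = exp(-r*dt) * [p*0.000000 + (1-p)*0.000000] = 0.000000; exercise = 0.000000; V(1,0) = max -> 0.000000
  V(1,1) = exp(-r*dt) * [p*0.000000 + (1-p)*0.069703] = 0.034427; exercise = 0.000000; V(1,1) = max -> 0.034427
  V(0,0) = exp(-r*dt) * [p*0.000000 + (1-p)*0.034427] = 0.017003; exercise = 0.000000; V(0,0) = max -> 0.017003

Answer: Price = V(0,0) = 0.0170


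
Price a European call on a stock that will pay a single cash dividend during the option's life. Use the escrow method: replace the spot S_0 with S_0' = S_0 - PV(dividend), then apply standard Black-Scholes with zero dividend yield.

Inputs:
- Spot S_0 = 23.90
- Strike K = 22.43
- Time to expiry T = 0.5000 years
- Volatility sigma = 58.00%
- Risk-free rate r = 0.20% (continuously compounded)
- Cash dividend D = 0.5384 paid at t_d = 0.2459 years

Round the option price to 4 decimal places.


Answer: Price = 4.2143

Derivation:
PV(D) = D * exp(-r * t_d) = 0.5384 * 0.99950832 = 0.53813528
S_0' = S_0 - PV(D) = 23.9000 - 0.53813528 = 23.36186472
d1 = (ln(S_0'/K) + (r + sigma^2/2)*T) / (sigma*sqrt(T)) = 0.30675178
d2 = d1 - sigma*sqrt(T) = -0.10337016
exp(-rT) = 0.99900050
N(d1) = 0.62048384; N(d2) = 0.45883460
C = S_0' * N(d1) - K * exp(-rT) * N(d2) = 23.36186472 * 0.62048384 - 22.4300 * 0.99900050 * 0.45883460 = 4.2143


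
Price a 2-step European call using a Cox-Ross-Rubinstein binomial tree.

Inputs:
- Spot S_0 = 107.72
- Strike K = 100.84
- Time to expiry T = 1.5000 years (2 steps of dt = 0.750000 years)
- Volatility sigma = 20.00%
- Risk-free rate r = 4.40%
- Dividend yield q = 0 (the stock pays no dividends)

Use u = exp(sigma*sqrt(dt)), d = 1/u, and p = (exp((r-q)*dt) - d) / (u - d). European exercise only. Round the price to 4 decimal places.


Answer: Price = V(0,0) = 17.9291

Derivation:
dt = T/N = 0.750000
u = exp(sigma*sqrt(dt)) = 1.189110; d = 1/u = 0.840965
p = (exp((r-q)*dt) - d) / (u - d) = 0.553176
Discount per step: exp(-r*dt) = 0.967539
Stock lattice S(k, i) with i counting down-moves:
  k=0: S(0,0) = 107.7200
  k=1: S(1,0) = 128.0909; S(1,1) = 90.5888
  k=2: S(2,0) = 152.3142; S(2,1) = 107.7200; S(2,2) = 76.1820
Terminal payoffs V(N, i) = max(S_T - K, 0):
  V(2,0) = 51.474190; V(2,1) = 6.880000; V(2,2) = 0.000000
Backward induction: V(k, i) = exp(-r*dt) * [p * V(k+1, i) + (1-p) * V(k+1, i+1)].
  V(1,0) = exp(-r*dt) * [p*51.474190 + (1-p)*6.880000] = 30.524335
  V(1,1) = exp(-r*dt) * [p*6.880000 + (1-p)*0.000000] = 3.682308
  V(0,0) = exp(-r*dt) * [p*30.524335 + (1-p)*3.682308] = 17.929145


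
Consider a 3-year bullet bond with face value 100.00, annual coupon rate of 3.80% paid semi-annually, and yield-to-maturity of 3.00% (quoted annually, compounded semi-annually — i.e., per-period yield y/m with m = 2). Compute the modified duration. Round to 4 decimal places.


Coupon per period c = face * coupon_rate / m = 1.900000
Periods per year m = 2; per-period yield y/m = 0.015000
Number of cashflows N = 6
Cashflows (t years, CF_t, discount factor 1/(1+y/m)^(m*t), PV):
  t = 0.5000: CF_t = 1.900000, DF = 0.985222, PV = 1.871921
  t = 1.0000: CF_t = 1.900000, DF = 0.970662, PV = 1.844257
  t = 1.5000: CF_t = 1.900000, DF = 0.956317, PV = 1.817002
  t = 2.0000: CF_t = 1.900000, DF = 0.942184, PV = 1.790150
  t = 2.5000: CF_t = 1.900000, DF = 0.928260, PV = 1.763695
  t = 3.0000: CF_t = 101.900000, DF = 0.914542, PV = 93.191849
Price P = sum_t PV_t = 102.278875
First compute Macaulay numerator sum_t t * PV_t:
  t * PV_t at t = 0.5000: 0.935961
  t * PV_t at t = 1.0000: 1.844257
  t * PV_t at t = 1.5000: 2.725503
  t * PV_t at t = 2.0000: 3.580300
  t * PV_t at t = 2.5000: 4.409237
  t * PV_t at t = 3.0000: 279.575548
Macaulay duration D = 293.070806 / 102.278875 = 2.865409
Modified duration = D / (1 + y/m) = 2.865409 / (1 + 0.015000) = 2.823063

Answer: Modified duration = 2.8231


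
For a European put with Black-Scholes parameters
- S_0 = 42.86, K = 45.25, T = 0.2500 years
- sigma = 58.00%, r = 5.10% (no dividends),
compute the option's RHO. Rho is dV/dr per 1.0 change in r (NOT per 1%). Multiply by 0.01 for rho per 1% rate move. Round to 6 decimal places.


Answer: Rho = -6.851000

Derivation:
d1 = 0.0018493790; d2 = -0.2881506210
phi(d1) = 0.3989415982; exp(-qT) = 1.0000000000; exp(-rT) = 0.9873309369
N(-d2) = 0.6133842775
Rho = -K*T*exp(-rT)*N(-d2) = -45.2500 * 0.2500 * 0.9873309369 * 0.6133842775 = -6.851000


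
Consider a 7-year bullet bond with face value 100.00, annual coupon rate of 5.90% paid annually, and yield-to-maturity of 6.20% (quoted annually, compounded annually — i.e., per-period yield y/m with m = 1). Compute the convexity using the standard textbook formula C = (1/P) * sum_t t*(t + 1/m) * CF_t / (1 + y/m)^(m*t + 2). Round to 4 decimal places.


Coupon per period c = face * coupon_rate / m = 5.900000
Periods per year m = 1; per-period yield y/m = 0.062000
Number of cashflows N = 7
Cashflows (t years, CF_t, discount factor 1/(1+y/m)^(m*t), PV):
  t = 1.0000: CF_t = 5.900000, DF = 0.941620, PV = 5.555556
  t = 2.0000: CF_t = 5.900000, DF = 0.886647, PV = 5.231220
  t = 3.0000: CF_t = 5.900000, DF = 0.834885, PV = 4.925819
  t = 4.0000: CF_t = 5.900000, DF = 0.786144, PV = 4.638248
  t = 5.0000: CF_t = 5.900000, DF = 0.740248, PV = 4.367465
  t = 6.0000: CF_t = 5.900000, DF = 0.697032, PV = 4.112491
  t = 7.0000: CF_t = 105.900000, DF = 0.656339, PV = 69.506328
Price P = sum_t PV_t = 98.337125
Convexity numerator sum_t t*(t + 1/m) * CF_t / (1+y/m)^(m*t + 2):
  t = 1.0000: term = 9.851638
  t = 2.0000: term = 27.829487
  t = 3.0000: term = 52.409579
  t = 4.0000: term = 82.249811
  t = 5.0000: term = 116.172049
  t = 6.0000: term = 153.145827
  t = 7.0000: term = 3451.146032
Convexity = (1/P) * sum = 3892.804423 / 98.337125 = 39.586315

Answer: Convexity = 39.5863


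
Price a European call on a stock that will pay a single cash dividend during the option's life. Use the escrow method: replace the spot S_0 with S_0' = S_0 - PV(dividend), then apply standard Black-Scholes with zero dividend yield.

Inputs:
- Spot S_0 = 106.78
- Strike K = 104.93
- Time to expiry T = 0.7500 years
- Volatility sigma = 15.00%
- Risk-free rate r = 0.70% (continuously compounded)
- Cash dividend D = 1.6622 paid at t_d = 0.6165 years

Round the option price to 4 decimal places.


PV(D) = D * exp(-r * t_d) = 1.6622 * 0.99569380 = 1.65504223
S_0' = S_0 - PV(D) = 106.7800 - 1.65504223 = 105.12495777
d1 = (ln(S_0'/K) + (r + sigma^2/2)*T) / (sigma*sqrt(T)) = 0.11965588
d2 = d1 - sigma*sqrt(T) = -0.01024793
exp(-rT) = 0.99476376
N(d1) = 0.54762213; N(d2) = 0.49591174
C = S_0' * N(d1) - K * exp(-rT) * N(d2) = 105.12495777 * 0.54762213 - 104.9300 * 0.99476376 * 0.49591174 = 5.8052

Answer: Price = 5.8052


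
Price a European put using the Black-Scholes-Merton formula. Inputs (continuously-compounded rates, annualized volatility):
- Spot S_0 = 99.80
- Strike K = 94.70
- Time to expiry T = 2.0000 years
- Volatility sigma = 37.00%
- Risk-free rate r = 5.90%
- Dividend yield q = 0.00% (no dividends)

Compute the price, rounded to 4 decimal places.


Answer: Price = 12.1367

Derivation:
d1 = (ln(S/K) + (r - q + 0.5*sigma^2) * T) / (sigma * sqrt(T)) = 0.58738440
d2 = d1 - sigma * sqrt(T) = 0.06412538
exp(-rT) = 0.88869605; exp(-qT) = 1.00000000
P = K * exp(-rT) * N(-d2) - S_0 * exp(-qT) * N(-d1)
N(-d1) = 0.27847279; N(-d2) = 0.47443520
P = 94.7000 * 0.88869605 * 0.47443520 - 99.8000 * 1.00000000 * 0.27847279 = 12.1367


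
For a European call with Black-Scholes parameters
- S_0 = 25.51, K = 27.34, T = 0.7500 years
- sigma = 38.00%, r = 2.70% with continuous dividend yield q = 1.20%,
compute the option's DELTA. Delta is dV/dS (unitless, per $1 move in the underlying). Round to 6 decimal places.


Answer: Delta = 0.490859

Derivation:
d1 = -0.0117910092; d2 = -0.3408806627
phi(d1) = 0.3989145493; exp(-qT) = 0.9910403788; exp(-rT) = 0.9799536543
N(d1) = 0.4952961769
Delta = exp(-qT) * N(d1) = 0.9910403788 * 0.4952961769 = 0.490859


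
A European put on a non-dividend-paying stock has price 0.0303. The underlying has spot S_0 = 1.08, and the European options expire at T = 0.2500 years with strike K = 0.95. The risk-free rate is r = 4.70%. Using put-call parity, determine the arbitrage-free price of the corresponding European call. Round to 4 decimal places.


Put-call parity: C - P = S_0 * exp(-qT) - K * exp(-rT).
S_0 * exp(-qT) = 1.0800 * 1.00000000 = 1.08000000
K * exp(-rT) = 0.9500 * 0.98831876 = 0.93890282
C = P + S*exp(-qT) - K*exp(-rT)
C = 0.0303 + 1.08000000 - 0.93890282 = 0.1714

Answer: Call price = 0.1714


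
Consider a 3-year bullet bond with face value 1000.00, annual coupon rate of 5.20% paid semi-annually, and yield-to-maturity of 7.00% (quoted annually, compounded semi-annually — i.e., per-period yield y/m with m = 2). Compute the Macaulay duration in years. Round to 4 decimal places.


Coupon per period c = face * coupon_rate / m = 26.000000
Periods per year m = 2; per-period yield y/m = 0.035000
Number of cashflows N = 6
Cashflows (t years, CF_t, discount factor 1/(1+y/m)^(m*t), PV):
  t = 0.5000: CF_t = 26.000000, DF = 0.966184, PV = 25.120773
  t = 1.0000: CF_t = 26.000000, DF = 0.933511, PV = 24.271278
  t = 1.5000: CF_t = 26.000000, DF = 0.901943, PV = 23.450510
  t = 2.0000: CF_t = 26.000000, DF = 0.871442, PV = 22.657498
  t = 2.5000: CF_t = 26.000000, DF = 0.841973, PV = 21.891302
  t = 3.0000: CF_t = 1026.000000, DF = 0.813501, PV = 834.651661
Price P = sum_t PV_t = 952.043023
Macaulay numerator sum_t t * PV_t:
  t * PV_t at t = 0.5000: 12.560386
  t * PV_t at t = 1.0000: 24.271278
  t * PV_t at t = 1.5000: 35.175766
  t * PV_t at t = 2.0000: 45.314996
  t * PV_t at t = 2.5000: 54.728256
  t * PV_t at t = 3.0000: 2503.954983
Macaulay duration D = (sum_t t * PV_t) / P = 2676.005665 / 952.043023 = 2.810803

Answer: Macaulay duration = 2.8108 years


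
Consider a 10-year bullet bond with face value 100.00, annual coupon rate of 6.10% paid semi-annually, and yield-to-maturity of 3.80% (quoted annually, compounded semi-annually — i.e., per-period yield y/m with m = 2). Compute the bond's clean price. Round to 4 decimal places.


Coupon per period c = face * coupon_rate / m = 3.050000
Periods per year m = 2; per-period yield y/m = 0.019000
Number of cashflows N = 20
Cashflows (t years, CF_t, discount factor 1/(1+y/m)^(m*t), PV):
  t = 0.5000: CF_t = 3.050000, DF = 0.981354, PV = 2.993131
  t = 1.0000: CF_t = 3.050000, DF = 0.963056, PV = 2.937321
  t = 1.5000: CF_t = 3.050000, DF = 0.945099, PV = 2.882553
  t = 2.0000: CF_t = 3.050000, DF = 0.927477, PV = 2.828806
  t = 2.5000: CF_t = 3.050000, DF = 0.910184, PV = 2.776060
  t = 3.0000: CF_t = 3.050000, DF = 0.893213, PV = 2.724299
  t = 3.5000: CF_t = 3.050000, DF = 0.876558, PV = 2.673502
  t = 4.0000: CF_t = 3.050000, DF = 0.860214, PV = 2.623653
  t = 4.5000: CF_t = 3.050000, DF = 0.844175, PV = 2.574733
  t = 5.0000: CF_t = 3.050000, DF = 0.828434, PV = 2.526725
  t = 5.5000: CF_t = 3.050000, DF = 0.812988, PV = 2.479612
  t = 6.0000: CF_t = 3.050000, DF = 0.797829, PV = 2.433378
  t = 6.5000: CF_t = 3.050000, DF = 0.782953, PV = 2.388006
  t = 7.0000: CF_t = 3.050000, DF = 0.768354, PV = 2.343480
  t = 7.5000: CF_t = 3.050000, DF = 0.754028, PV = 2.299784
  t = 8.0000: CF_t = 3.050000, DF = 0.739968, PV = 2.256903
  t = 8.5000: CF_t = 3.050000, DF = 0.726171, PV = 2.214821
  t = 9.0000: CF_t = 3.050000, DF = 0.712631, PV = 2.173524
  t = 9.5000: CF_t = 3.050000, DF = 0.699343, PV = 2.132997
  t = 10.0000: CF_t = 103.050000, DF = 0.686304, PV = 70.723593
Price P = sum_t PV_t = 118.986883

Answer: Price = 118.9869


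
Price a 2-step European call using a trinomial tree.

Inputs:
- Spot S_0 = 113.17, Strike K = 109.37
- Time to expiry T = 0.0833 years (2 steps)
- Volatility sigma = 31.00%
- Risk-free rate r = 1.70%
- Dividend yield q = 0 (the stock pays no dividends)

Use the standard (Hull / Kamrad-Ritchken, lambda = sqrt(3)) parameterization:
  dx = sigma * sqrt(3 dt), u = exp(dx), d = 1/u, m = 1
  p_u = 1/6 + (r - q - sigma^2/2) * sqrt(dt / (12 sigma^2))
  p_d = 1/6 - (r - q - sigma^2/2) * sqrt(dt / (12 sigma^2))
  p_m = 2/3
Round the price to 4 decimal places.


dt = T/N = 0.041650; dx = sigma*sqrt(3*dt) = 0.109580
u = exp(dx) = 1.115809; d = 1/u = 0.896211
p_u = 0.160766, p_m = 0.666667, p_d = 0.172568
Discount per step: exp(-r*dt) = 0.999292
Stock lattice S(k, j) with j the centered position index:
  k=0: S(0,+0) = 113.1700
  k=1: S(1,-1) = 101.4242; S(1,+0) = 113.1700; S(1,+1) = 126.2761
  k=2: S(2,-2) = 90.8974; S(2,-1) = 101.4242; S(2,+0) = 113.1700; S(2,+1) = 126.2761; S(2,+2) = 140.9000
Terminal payoffs V(N, j) = max(S_T - K, 0):
  V(2,-2) = 0.000000; V(2,-1) = 0.000000; V(2,+0) = 3.800000; V(2,+1) = 16.906095; V(2,+2) = 31.529993
Backward induction: V(k, j) = exp(-r*dt) * [p_u * V(k+1, j+1) + p_m * V(k+1, j) + p_d * V(k+1, j-1)]
  V(1,-1) = exp(-r*dt) * [p_u*3.800000 + p_m*0.000000 + p_d*0.000000] = 0.610478
  V(1,+0) = exp(-r*dt) * [p_u*16.906095 + p_m*3.800000 + p_d*0.000000] = 5.247538
  V(1,+1) = exp(-r*dt) * [p_u*31.529993 + p_m*16.906095 + p_d*3.800000] = 16.983402
  V(0,+0) = exp(-r*dt) * [p_u*16.983402 + p_m*5.247538 + p_d*0.610478] = 6.329574

Answer: Price = V(0,0) = 6.3296


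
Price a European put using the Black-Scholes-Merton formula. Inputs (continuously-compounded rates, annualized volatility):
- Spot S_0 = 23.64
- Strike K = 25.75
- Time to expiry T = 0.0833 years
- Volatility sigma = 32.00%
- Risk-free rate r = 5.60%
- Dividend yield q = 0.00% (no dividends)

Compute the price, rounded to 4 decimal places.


d1 = (ln(S/K) + (r - q + 0.5*sigma^2) * T) / (sigma * sqrt(T)) = -0.82900273
d2 = d1 - sigma * sqrt(T) = -0.92136030
exp(-rT) = 0.99534606; exp(-qT) = 1.00000000
P = K * exp(-rT) * N(-d2) - S_0 * exp(-qT) * N(-d1)
N(-d1) = 0.79644857; N(-d2) = 0.82156883
P = 25.7500 * 0.99534606 * 0.82156883 - 23.6400 * 1.00000000 * 0.79644857 = 2.2289

Answer: Price = 2.2289


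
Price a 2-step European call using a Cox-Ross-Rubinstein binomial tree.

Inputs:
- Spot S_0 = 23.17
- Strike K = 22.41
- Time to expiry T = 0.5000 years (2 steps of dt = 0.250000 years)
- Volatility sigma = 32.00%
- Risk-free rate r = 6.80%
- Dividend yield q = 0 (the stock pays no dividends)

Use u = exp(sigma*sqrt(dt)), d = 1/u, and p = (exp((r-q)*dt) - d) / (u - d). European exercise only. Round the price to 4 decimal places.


Answer: Price = V(0,0) = 2.7872

Derivation:
dt = T/N = 0.250000
u = exp(sigma*sqrt(dt)) = 1.173511; d = 1/u = 0.852144
p = (exp((r-q)*dt) - d) / (u - d) = 0.513436
Discount per step: exp(-r*dt) = 0.983144
Stock lattice S(k, i) with i counting down-moves:
  k=0: S(0,0) = 23.1700
  k=1: S(1,0) = 27.1902; S(1,1) = 19.7442
  k=2: S(2,0) = 31.9081; S(2,1) = 23.1700; S(2,2) = 16.8249
Terminal payoffs V(N, i) = max(S_T - K, 0):
  V(2,0) = 9.498050; V(2,1) = 0.760000; V(2,2) = 0.000000
Backward induction: V(k, i) = exp(-r*dt) * [p * V(k+1, i) + (1-p) * V(k+1, i+1)].
  V(1,0) = exp(-r*dt) * [p*9.498050 + (1-p)*0.760000] = 5.157997
  V(1,1) = exp(-r*dt) * [p*0.760000 + (1-p)*0.000000] = 0.383634
  V(0,0) = exp(-r*dt) * [p*5.157997 + (1-p)*0.383634] = 2.787178


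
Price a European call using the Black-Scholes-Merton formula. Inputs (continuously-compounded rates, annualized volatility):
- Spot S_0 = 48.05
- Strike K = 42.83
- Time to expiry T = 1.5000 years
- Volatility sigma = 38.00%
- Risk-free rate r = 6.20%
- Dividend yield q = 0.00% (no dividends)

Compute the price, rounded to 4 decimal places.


d1 = (ln(S/K) + (r - q + 0.5*sigma^2) * T) / (sigma * sqrt(T)) = 0.67963315
d2 = d1 - sigma * sqrt(T) = 0.21423010
exp(-rT) = 0.91119350; exp(-qT) = 1.00000000
C = S_0 * exp(-qT) * N(d1) - K * exp(-rT) * N(d2)
N(d1) = 0.75163161; N(d2) = 0.58481619
C = 48.0500 * 1.00000000 * 0.75163161 - 42.8300 * 0.91119350 * 0.58481619 = 13.2926

Answer: Price = 13.2926


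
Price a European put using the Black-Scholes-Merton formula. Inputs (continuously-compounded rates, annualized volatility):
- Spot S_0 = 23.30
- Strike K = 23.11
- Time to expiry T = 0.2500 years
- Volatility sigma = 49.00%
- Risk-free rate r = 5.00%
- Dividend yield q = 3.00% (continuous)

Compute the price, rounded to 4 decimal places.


Answer: Price = 2.0917

Derivation:
d1 = (ln(S/K) + (r - q + 0.5*sigma^2) * T) / (sigma * sqrt(T)) = 0.17632831
d2 = d1 - sigma * sqrt(T) = -0.06867169
exp(-rT) = 0.98757780; exp(-qT) = 0.99252805
P = K * exp(-rT) * N(-d2) - S_0 * exp(-qT) * N(-d1)
N(-d1) = 0.43001801; N(-d2) = 0.52737452
P = 23.1100 * 0.98757780 * 0.52737452 - 23.3000 * 0.99252805 * 0.43001801 = 2.0917


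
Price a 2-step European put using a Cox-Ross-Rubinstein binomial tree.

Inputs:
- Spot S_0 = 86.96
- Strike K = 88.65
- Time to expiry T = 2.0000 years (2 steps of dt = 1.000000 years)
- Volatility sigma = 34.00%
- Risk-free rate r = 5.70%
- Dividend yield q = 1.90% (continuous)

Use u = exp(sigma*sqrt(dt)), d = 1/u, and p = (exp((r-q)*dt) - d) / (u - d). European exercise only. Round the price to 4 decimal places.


dt = T/N = 1.000000
u = exp(sigma*sqrt(dt)) = 1.404948; d = 1/u = 0.711770
p = (exp((r-q)*dt) - d) / (u - d) = 0.471684
Discount per step: exp(-r*dt) = 0.944594
Stock lattice S(k, i) with i counting down-moves:
  k=0: S(0,0) = 86.9600
  k=1: S(1,0) = 122.1742; S(1,1) = 61.8955
  k=2: S(2,0) = 171.6484; S(2,1) = 86.9600; S(2,2) = 44.0554
Terminal payoffs V(N, i) = max(K - S_T, 0):
  V(2,0) = 0.000000; V(2,1) = 1.690000; V(2,2) = 44.594586
Backward induction: V(k, i) = exp(-r*dt) * [p * V(k+1, i) + (1-p) * V(k+1, i+1)].
  V(1,0) = exp(-r*dt) * [p*0.000000 + (1-p)*1.690000] = 0.843384
  V(1,1) = exp(-r*dt) * [p*1.690000 + (1-p)*44.594586] = 23.007631
  V(0,0) = exp(-r*dt) * [p*0.843384 + (1-p)*23.007631] = 11.857585

Answer: Price = V(0,0) = 11.8576


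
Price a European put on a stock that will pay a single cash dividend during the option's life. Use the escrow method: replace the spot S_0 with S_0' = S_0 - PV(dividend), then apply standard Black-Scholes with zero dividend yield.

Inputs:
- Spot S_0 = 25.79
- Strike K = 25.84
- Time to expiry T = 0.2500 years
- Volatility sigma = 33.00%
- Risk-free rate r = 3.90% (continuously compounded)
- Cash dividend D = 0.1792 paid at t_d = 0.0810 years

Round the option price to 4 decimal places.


Answer: Price = 1.6722

Derivation:
PV(D) = D * exp(-r * t_d) = 0.1792 * 0.99684598 = 0.17863480
S_0' = S_0 - PV(D) = 25.7900 - 0.17863480 = 25.61136520
d1 = (ln(S_0'/K) + (r + sigma^2/2)*T) / (sigma*sqrt(T)) = 0.08772744
d2 = d1 - sigma*sqrt(T) = -0.07727256
exp(-rT) = 0.99029738
N(-d1) = 0.46504666; N(-d2) = 0.53079664
P = K * exp(-rT) * N(-d2) - S_0' * N(-d1) = 25.8400 * 0.99029738 * 0.53079664 - 25.61136520 * 0.46504666 = 1.6722


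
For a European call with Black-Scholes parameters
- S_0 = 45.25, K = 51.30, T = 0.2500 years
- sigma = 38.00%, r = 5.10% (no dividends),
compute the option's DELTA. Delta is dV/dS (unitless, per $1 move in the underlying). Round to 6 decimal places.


d1 = -0.4983583265; d2 = -0.6883583265
phi(d1) = 0.3523539588; exp(-qT) = 1.0000000000; exp(-rT) = 0.9873309369
N(d1) = 0.3091157521
Delta = exp(-qT) * N(d1) = 1.0000000000 * 0.3091157521 = 0.309116

Answer: Delta = 0.309116


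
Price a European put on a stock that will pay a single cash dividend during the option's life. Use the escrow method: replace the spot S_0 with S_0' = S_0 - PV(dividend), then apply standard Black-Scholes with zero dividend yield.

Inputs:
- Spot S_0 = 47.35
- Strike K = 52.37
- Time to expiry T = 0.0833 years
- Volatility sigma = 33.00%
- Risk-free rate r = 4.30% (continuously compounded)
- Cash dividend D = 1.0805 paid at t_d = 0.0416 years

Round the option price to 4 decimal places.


Answer: Price = 6.1419

Derivation:
PV(D) = D * exp(-r * t_d) = 1.0805 * 0.99821280 = 1.07856893
S_0' = S_0 - PV(D) = 47.3500 - 1.07856893 = 46.27143107
d1 = (ln(S_0'/K) + (r + sigma^2/2)*T) / (sigma*sqrt(T)) = -1.21468972
d2 = d1 - sigma*sqrt(T) = -1.30993346
exp(-rT) = 0.99642451
N(-d1) = 0.88775777; N(-d2) = 0.90489083
P = K * exp(-rT) * N(-d2) - S_0' * N(-d1) = 52.3700 * 0.99642451 * 0.90489083 - 46.27143107 * 0.88775777 = 6.1419


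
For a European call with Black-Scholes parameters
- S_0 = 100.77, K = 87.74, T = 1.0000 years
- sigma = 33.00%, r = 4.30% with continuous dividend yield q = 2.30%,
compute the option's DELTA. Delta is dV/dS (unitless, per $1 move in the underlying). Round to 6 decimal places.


Answer: Delta = 0.723759

Derivation:
d1 = 0.6451902926; d2 = 0.3151902926
phi(d1) = 0.3239799039; exp(-qT) = 0.9772624838; exp(-rT) = 0.9579113901
N(d1) = 0.7405980619
Delta = exp(-qT) * N(d1) = 0.9772624838 * 0.7405980619 = 0.723759


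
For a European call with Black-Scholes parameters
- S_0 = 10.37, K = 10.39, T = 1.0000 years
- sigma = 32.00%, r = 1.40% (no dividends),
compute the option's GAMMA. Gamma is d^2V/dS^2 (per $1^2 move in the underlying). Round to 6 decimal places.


Answer: Gamma = 0.117894

Derivation:
d1 = 0.1977288035; d2 = -0.1222711965
phi(d1) = 0.3912193523; exp(-qT) = 1.0000000000; exp(-rT) = 0.9860975443
Gamma = exp(-qT) * phi(d1) / (S * sigma * sqrt(T)) = 1.0000000000 * 0.3912193523 / (10.3700 * 0.3200 * 1.0000000000) = 0.117894


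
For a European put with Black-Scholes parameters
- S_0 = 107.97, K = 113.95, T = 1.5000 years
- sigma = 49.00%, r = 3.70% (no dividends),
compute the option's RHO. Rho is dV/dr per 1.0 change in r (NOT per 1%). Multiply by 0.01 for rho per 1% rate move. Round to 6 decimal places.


d1 = 0.3027180321; d2 = -0.2974069549
phi(d1) = 0.3810755473; exp(-qT) = 1.0000000000; exp(-rT) = 0.9460120237
N(-d2) = 0.6169220827
Rho = -K*T*exp(-rT)*N(-d2) = -113.9500 * 1.5000 * 0.9460120237 * 0.6169220827 = -99.754515

Answer: Rho = -99.754515


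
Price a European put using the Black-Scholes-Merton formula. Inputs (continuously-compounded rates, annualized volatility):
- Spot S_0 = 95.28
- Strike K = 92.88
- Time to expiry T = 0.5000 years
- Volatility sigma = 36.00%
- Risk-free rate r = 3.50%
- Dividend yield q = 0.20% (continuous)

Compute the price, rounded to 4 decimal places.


Answer: Price = 7.6116

Derivation:
d1 = (ln(S/K) + (r - q + 0.5*sigma^2) * T) / (sigma * sqrt(T)) = 0.29231632
d2 = d1 - sigma * sqrt(T) = 0.03775788
exp(-rT) = 0.98265224; exp(-qT) = 0.99900050
P = K * exp(-rT) * N(-d2) - S_0 * exp(-qT) * N(-d1)
N(-d1) = 0.38502239; N(-d2) = 0.48494036
P = 92.8800 * 0.98265224 * 0.48494036 - 95.2800 * 0.99900050 * 0.38502239 = 7.6116


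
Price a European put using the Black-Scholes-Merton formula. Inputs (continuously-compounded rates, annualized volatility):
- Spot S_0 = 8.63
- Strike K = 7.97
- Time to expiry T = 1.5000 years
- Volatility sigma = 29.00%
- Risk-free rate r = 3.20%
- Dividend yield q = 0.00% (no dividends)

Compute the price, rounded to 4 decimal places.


Answer: Price = 0.6989

Derivation:
d1 = (ln(S/K) + (r - q + 0.5*sigma^2) * T) / (sigma * sqrt(T)) = 0.53673392
d2 = d1 - sigma * sqrt(T) = 0.18155790
exp(-rT) = 0.95313379; exp(-qT) = 1.00000000
P = K * exp(-rT) * N(-d2) - S_0 * exp(-qT) * N(-d1)
N(-d1) = 0.29572571; N(-d2) = 0.42796484
P = 7.9700 * 0.95313379 * 0.42796484 - 8.6300 * 1.00000000 * 0.29572571 = 0.6989


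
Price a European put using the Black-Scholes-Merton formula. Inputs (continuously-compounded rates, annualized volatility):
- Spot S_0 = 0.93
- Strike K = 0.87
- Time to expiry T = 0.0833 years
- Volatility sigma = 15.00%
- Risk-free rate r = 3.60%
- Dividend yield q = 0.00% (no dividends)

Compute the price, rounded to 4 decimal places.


Answer: Price = 0.0009

Derivation:
d1 = (ln(S/K) + (r - q + 0.5*sigma^2) * T) / (sigma * sqrt(T)) = 1.63139393
d2 = d1 - sigma * sqrt(T) = 1.58810132
exp(-rT) = 0.99700569; exp(-qT) = 1.00000000
P = K * exp(-rT) * N(-d2) - S_0 * exp(-qT) * N(-d1)
N(-d1) = 0.05140361; N(-d2) = 0.05613172
P = 0.8700 * 0.99700569 * 0.05613172 - 0.9300 * 1.00000000 * 0.05140361 = 0.0009


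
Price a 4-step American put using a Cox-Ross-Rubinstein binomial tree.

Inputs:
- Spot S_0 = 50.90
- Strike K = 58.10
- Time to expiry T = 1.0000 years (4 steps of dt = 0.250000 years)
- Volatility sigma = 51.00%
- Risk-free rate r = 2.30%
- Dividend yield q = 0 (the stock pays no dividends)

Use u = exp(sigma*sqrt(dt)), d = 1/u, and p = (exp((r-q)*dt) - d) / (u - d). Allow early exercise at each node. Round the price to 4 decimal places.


Answer: Price = V(0,0) = 14.5994

Derivation:
dt = T/N = 0.250000
u = exp(sigma*sqrt(dt)) = 1.290462; d = 1/u = 0.774916
p = (exp((r-q)*dt) - d) / (u - d) = 0.447779
Discount per step: exp(-r*dt) = 0.994266
Stock lattice S(k, i) with i counting down-moves:
  k=0: S(0,0) = 50.9000
  k=1: S(1,0) = 65.6845; S(1,1) = 39.4432
  k=2: S(2,0) = 84.7633; S(2,1) = 50.9000; S(2,2) = 30.5652
  k=3: S(3,0) = 109.3838; S(3,1) = 65.6845; S(3,2) = 39.4432; S(3,3) = 23.6855
  k=4: S(4,0) = 141.1556; S(4,1) = 84.7633; S(4,2) = 50.9000; S(4,3) = 30.5652; S(4,4) = 18.3543
Terminal payoffs V(N, i) = max(K - S_T, 0):
  V(4,0) = 0.000000; V(4,1) = 0.000000; V(4,2) = 7.200000; V(4,3) = 27.534775; V(4,4) = 39.745718
Backward induction: V(k, i) = exp(-r*dt) * [p * V(k+1, i) + (1-p) * V(k+1, i+1)]; then take max(V_cont, immediate exercise) for American.
  V(3,0) = exp(-r*dt) * [p*0.000000 + (1-p)*0.000000] = 0.000000; exercise = 0.000000; V(3,0) = max -> 0.000000
  V(3,1) = exp(-r*dt) * [p*0.000000 + (1-p)*7.200000] = 3.953198; exercise = 0.000000; V(3,1) = max -> 3.953198
  V(3,2) = exp(-r*dt) * [p*7.200000 + (1-p)*27.534775] = 18.323634; exercise = 18.656750; V(3,2) = max -> 18.656750
  V(3,3) = exp(-r*dt) * [p*27.534775 + (1-p)*39.745718] = 34.081387; exercise = 34.414503; V(3,3) = max -> 34.414503
  V(2,0) = exp(-r*dt) * [p*0.000000 + (1-p)*3.953198] = 2.170524; exercise = 0.000000; V(2,0) = max -> 2.170524
  V(2,1) = exp(-r*dt) * [p*3.953198 + (1-p)*18.656750] = 12.003595; exercise = 7.200000; V(2,1) = max -> 12.003595
  V(2,2) = exp(-r*dt) * [p*18.656750 + (1-p)*34.414503] = 27.201659; exercise = 27.534775; V(2,2) = max -> 27.534775
  V(1,0) = exp(-r*dt) * [p*2.170524 + (1-p)*12.003595] = 7.556979; exercise = 0.000000; V(1,0) = max -> 7.556979
  V(1,1) = exp(-r*dt) * [p*12.003595 + (1-p)*27.534775] = 20.462248; exercise = 18.656750; V(1,1) = max -> 20.462248
  V(0,0) = exp(-r*dt) * [p*7.556979 + (1-p)*20.462248] = 14.599357; exercise = 7.200000; V(0,0) = max -> 14.599357


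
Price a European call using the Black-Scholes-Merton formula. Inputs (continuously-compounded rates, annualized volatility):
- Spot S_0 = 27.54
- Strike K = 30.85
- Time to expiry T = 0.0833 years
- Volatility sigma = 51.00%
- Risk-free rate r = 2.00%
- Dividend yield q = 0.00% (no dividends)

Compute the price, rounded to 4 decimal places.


Answer: Price = 0.5520

Derivation:
d1 = (ln(S/K) + (r - q + 0.5*sigma^2) * T) / (sigma * sqrt(T)) = -0.68615225
d2 = d1 - sigma * sqrt(T) = -0.83334712
exp(-rT) = 0.99833539; exp(-qT) = 1.00000000
C = S_0 * exp(-qT) * N(d1) - K * exp(-rT) * N(d2)
N(d1) = 0.24630855; N(d2) = 0.20232449
C = 27.5400 * 1.00000000 * 0.24630855 - 30.8500 * 0.99833539 * 0.20232449 = 0.5520


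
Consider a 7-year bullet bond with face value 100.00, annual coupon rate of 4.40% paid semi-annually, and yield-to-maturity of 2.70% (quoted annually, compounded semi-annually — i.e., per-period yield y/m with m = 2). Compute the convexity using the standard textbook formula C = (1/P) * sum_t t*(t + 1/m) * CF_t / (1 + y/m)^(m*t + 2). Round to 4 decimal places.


Coupon per period c = face * coupon_rate / m = 2.200000
Periods per year m = 2; per-period yield y/m = 0.013500
Number of cashflows N = 14
Cashflows (t years, CF_t, discount factor 1/(1+y/m)^(m*t), PV):
  t = 0.5000: CF_t = 2.200000, DF = 0.986680, PV = 2.170696
  t = 1.0000: CF_t = 2.200000, DF = 0.973537, PV = 2.141782
  t = 1.5000: CF_t = 2.200000, DF = 0.960569, PV = 2.113253
  t = 2.0000: CF_t = 2.200000, DF = 0.947774, PV = 2.085104
  t = 2.5000: CF_t = 2.200000, DF = 0.935150, PV = 2.057330
  t = 3.0000: CF_t = 2.200000, DF = 0.922694, PV = 2.029926
  t = 3.5000: CF_t = 2.200000, DF = 0.910403, PV = 2.002887
  t = 4.0000: CF_t = 2.200000, DF = 0.898276, PV = 1.976208
  t = 4.5000: CF_t = 2.200000, DF = 0.886311, PV = 1.949885
  t = 5.0000: CF_t = 2.200000, DF = 0.874505, PV = 1.923912
  t = 5.5000: CF_t = 2.200000, DF = 0.862857, PV = 1.898285
  t = 6.0000: CF_t = 2.200000, DF = 0.851363, PV = 1.872999
  t = 6.5000: CF_t = 2.200000, DF = 0.840023, PV = 1.848051
  t = 7.0000: CF_t = 102.200000, DF = 0.828834, PV = 84.706815
Price P = sum_t PV_t = 110.777131
Convexity numerator sum_t t*(t + 1/m) * CF_t / (1+y/m)^(m*t + 2):
  t = 0.5000: term = 1.056626
  t = 1.0000: term = 3.127656
  t = 1.5000: term = 6.171989
  t = 2.0000: term = 10.149629
  t = 2.5000: term = 15.021651
  t = 3.0000: term = 20.750184
  t = 3.5000: term = 27.298384
  t = 4.0000: term = 34.630412
  t = 4.5000: term = 42.711411
  t = 5.0000: term = 51.507484
  t = 5.5000: term = 60.985674
  t = 6.0000: term = 71.113941
  t = 6.5000: term = 81.861139
  t = 7.0000: term = 4329.424303
Convexity = (1/P) * sum = 4755.810484 / 110.777131 = 42.931338

Answer: Convexity = 42.9313


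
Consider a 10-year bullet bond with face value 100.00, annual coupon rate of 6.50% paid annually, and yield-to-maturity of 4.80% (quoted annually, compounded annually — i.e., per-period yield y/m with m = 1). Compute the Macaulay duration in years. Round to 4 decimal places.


Answer: Macaulay duration = 7.8138 years

Derivation:
Coupon per period c = face * coupon_rate / m = 6.500000
Periods per year m = 1; per-period yield y/m = 0.048000
Number of cashflows N = 10
Cashflows (t years, CF_t, discount factor 1/(1+y/m)^(m*t), PV):
  t = 1.0000: CF_t = 6.500000, DF = 0.954198, PV = 6.202290
  t = 2.0000: CF_t = 6.500000, DF = 0.910495, PV = 5.918216
  t = 3.0000: CF_t = 6.500000, DF = 0.868793, PV = 5.647152
  t = 4.0000: CF_t = 6.500000, DF = 0.829001, PV = 5.388504
  t = 5.0000: CF_t = 6.500000, DF = 0.791031, PV = 5.141702
  t = 6.0000: CF_t = 6.500000, DF = 0.754801, PV = 4.906205
  t = 7.0000: CF_t = 6.500000, DF = 0.720230, PV = 4.681493
  t = 8.0000: CF_t = 6.500000, DF = 0.687242, PV = 4.467073
  t = 9.0000: CF_t = 6.500000, DF = 0.655765, PV = 4.262475
  t = 10.0000: CF_t = 106.500000, DF = 0.625730, PV = 66.640275
Price P = sum_t PV_t = 113.255386
Macaulay numerator sum_t t * PV_t:
  t * PV_t at t = 1.0000: 6.202290
  t * PV_t at t = 2.0000: 11.836431
  t * PV_t at t = 3.0000: 16.941457
  t * PV_t at t = 4.0000: 21.554017
  t * PV_t at t = 5.0000: 25.708512
  t * PV_t at t = 6.0000: 29.437228
  t * PV_t at t = 7.0000: 32.770451
  t * PV_t at t = 8.0000: 35.736588
  t * PV_t at t = 9.0000: 38.362272
  t * PV_t at t = 10.0000: 666.402751
Macaulay duration D = (sum_t t * PV_t) / P = 884.951998 / 113.255386 = 7.813774


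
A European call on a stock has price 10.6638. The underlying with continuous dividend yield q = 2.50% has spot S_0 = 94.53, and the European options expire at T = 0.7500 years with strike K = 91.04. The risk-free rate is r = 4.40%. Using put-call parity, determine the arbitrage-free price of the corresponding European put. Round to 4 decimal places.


Put-call parity: C - P = S_0 * exp(-qT) - K * exp(-rT).
S_0 * exp(-qT) = 94.5300 * 0.98142469 = 92.77407573
K * exp(-rT) = 91.0400 * 0.96753856 = 88.08471046
P = C - S*exp(-qT) + K*exp(-rT)
P = 10.6638 - 92.77407573 + 88.08471046 = 5.9744

Answer: Put price = 5.9744


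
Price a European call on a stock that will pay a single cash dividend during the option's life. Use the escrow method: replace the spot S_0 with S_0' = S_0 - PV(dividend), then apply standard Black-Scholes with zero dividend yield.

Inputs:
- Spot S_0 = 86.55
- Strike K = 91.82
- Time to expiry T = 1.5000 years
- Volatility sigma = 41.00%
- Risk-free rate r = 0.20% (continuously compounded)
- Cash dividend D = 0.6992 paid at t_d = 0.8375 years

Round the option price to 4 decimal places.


Answer: Price = 14.8778

Derivation:
PV(D) = D * exp(-r * t_d) = 0.6992 * 0.99832640 = 0.69802982
S_0' = S_0 - PV(D) = 86.5500 - 0.69802982 = 85.85197018
d1 = (ln(S_0'/K) + (r + sigma^2/2)*T) / (sigma*sqrt(T)) = 0.12321013
d2 = d1 - sigma*sqrt(T) = -0.37893527
exp(-rT) = 0.99700450
N(d1) = 0.54902965; N(d2) = 0.35236797
C = S_0' * N(d1) - K * exp(-rT) * N(d2) = 85.85197018 * 0.54902965 - 91.8200 * 0.99700450 * 0.35236797 = 14.8778


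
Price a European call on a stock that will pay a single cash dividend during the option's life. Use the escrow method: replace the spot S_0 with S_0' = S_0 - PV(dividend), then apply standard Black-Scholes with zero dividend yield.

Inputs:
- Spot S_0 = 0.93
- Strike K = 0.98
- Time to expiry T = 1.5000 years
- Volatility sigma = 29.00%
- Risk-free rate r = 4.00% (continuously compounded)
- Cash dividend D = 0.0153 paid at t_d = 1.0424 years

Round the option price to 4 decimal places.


PV(D) = D * exp(-r * t_d) = 0.0153 * 0.95916132 = 0.01467517
S_0' = S_0 - PV(D) = 0.9300 - 0.01467517 = 0.91532483
d1 = (ln(S_0'/K) + (r + sigma^2/2)*T) / (sigma*sqrt(T)) = 0.15429375
d2 = d1 - sigma*sqrt(T) = -0.20088227
exp(-rT) = 0.94176453
N(d1) = 0.56131094; N(d2) = 0.42039532
C = S_0' * N(d1) - K * exp(-rT) * N(d2) = 0.91532483 * 0.56131094 - 0.9800 * 0.94176453 * 0.42039532 = 0.1258

Answer: Price = 0.1258


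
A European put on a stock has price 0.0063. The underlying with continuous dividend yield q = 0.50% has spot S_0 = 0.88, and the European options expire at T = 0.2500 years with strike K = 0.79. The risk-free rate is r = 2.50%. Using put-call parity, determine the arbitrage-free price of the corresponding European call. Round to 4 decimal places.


Answer: Call price = 0.1001

Derivation:
Put-call parity: C - P = S_0 * exp(-qT) - K * exp(-rT).
S_0 * exp(-qT) = 0.8800 * 0.99875078 = 0.87890069
K * exp(-rT) = 0.7900 * 0.99376949 = 0.78507790
C = P + S*exp(-qT) - K*exp(-rT)
C = 0.0063 + 0.87890069 - 0.78507790 = 0.1001


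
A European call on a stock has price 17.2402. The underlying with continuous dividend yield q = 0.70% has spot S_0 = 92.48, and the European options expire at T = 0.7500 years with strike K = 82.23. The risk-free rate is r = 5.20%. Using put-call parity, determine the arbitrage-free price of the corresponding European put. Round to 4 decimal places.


Put-call parity: C - P = S_0 * exp(-qT) - K * exp(-rT).
S_0 * exp(-qT) = 92.4800 * 0.99476376 = 91.99575226
K * exp(-rT) = 82.2300 * 0.96175071 = 79.08476081
P = C - S*exp(-qT) + K*exp(-rT)
P = 17.2402 - 91.99575226 + 79.08476081 = 4.3292

Answer: Put price = 4.3292
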